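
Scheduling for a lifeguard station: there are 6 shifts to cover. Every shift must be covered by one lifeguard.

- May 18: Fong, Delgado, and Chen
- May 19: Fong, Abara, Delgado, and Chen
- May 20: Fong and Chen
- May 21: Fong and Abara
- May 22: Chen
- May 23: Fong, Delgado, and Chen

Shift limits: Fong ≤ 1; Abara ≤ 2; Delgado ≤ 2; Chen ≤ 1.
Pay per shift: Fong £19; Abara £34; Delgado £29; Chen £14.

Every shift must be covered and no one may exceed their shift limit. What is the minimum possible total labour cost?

May 22 can only be covered by Chen, so that assignment is forced.
Picking the cheapest available lifeguard for each shift independently would cost £89, but that ignores the shift limits.
An optimal schedule: May 18→Delgado, May 19→Abara, May 20→Fong, May 21→Abara, May 22→Chen, May 23→Delgado.
Total: 29 + 34 + 19 + 34 + 14 + 29 = £159.

£159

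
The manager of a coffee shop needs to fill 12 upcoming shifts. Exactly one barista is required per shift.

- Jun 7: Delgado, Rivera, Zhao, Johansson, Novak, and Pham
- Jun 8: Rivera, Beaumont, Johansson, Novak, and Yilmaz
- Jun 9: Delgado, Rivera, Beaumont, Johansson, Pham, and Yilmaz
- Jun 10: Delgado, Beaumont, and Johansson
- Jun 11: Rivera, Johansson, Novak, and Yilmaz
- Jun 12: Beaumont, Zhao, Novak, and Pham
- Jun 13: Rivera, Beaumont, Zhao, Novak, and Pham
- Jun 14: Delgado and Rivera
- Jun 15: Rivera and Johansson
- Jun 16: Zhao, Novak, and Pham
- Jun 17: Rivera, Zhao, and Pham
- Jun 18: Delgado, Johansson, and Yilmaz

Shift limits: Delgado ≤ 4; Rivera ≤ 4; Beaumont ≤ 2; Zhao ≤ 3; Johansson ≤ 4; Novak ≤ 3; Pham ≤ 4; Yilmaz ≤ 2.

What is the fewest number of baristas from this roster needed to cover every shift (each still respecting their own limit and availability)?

12 slots to fill and no one can take more than 4, so at least ⌈12/4⌉ = 3 baristas are needed.
Delgado, Rivera, and Pham alone can cover everything: Jun 7→Delgado, Jun 8→Rivera, Jun 9→Pham, Jun 10→Delgado, Jun 11→Rivera, Jun 12→Pham, Jun 13→Rivera, Jun 14→Delgado, Jun 15→Rivera, Jun 16→Pham, Jun 17→Pham, Jun 18→Delgado.

3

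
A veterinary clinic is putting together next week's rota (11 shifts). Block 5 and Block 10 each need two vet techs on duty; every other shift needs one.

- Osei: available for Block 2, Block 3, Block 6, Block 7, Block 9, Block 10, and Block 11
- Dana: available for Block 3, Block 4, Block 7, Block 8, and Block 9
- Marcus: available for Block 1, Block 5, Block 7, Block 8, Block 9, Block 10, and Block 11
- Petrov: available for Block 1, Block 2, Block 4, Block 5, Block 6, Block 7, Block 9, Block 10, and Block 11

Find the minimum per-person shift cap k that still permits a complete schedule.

With 4 vet techs and 13 worker-slots to fill, someone must work at least ⌈13/4⌉ = 4 shifts, so k ≥ 4.
k = 4 works: Block 1→Marcus, Block 2→Osei, Block 3→Osei, Block 4→Dana, Block 5→Marcus+Petrov, Block 6→Osei, Block 7→Dana, Block 8→Dana, Block 9→Dana, Block 10→Osei+Marcus, Block 11→Marcus.
Loads: Osei 4, Dana 4, Marcus 4, Petrov 1 — all ≤ 4.

4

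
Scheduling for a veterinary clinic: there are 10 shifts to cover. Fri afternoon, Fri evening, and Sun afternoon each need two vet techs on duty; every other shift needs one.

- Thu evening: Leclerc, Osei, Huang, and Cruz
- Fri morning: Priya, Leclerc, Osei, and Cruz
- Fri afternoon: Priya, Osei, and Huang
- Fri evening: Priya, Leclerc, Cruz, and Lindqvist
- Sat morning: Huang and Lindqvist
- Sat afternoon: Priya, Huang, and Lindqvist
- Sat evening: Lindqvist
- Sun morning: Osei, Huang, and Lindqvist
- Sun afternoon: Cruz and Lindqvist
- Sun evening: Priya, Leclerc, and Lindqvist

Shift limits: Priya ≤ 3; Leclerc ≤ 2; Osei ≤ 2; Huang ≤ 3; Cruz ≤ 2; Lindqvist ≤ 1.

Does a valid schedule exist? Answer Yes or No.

Total capacity is 13 and 13 slots are needed, so capacity alone doesn't rule it out.
Shifts {Sat evening, Sun afternoon} need 3 worker-slots in total, but the vet techs available for any of those shifts (Cruz and Lindqvist) can supply at most 2 among them. So no valid schedule exists.

No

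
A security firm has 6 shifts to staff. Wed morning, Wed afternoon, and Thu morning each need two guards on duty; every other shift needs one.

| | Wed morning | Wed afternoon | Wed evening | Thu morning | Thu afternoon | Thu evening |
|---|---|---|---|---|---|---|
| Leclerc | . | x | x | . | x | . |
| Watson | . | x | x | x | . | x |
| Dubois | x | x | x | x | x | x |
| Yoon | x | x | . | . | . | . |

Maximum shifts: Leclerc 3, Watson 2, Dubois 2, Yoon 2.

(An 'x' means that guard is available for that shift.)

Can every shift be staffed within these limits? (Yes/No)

Wed morning can only be covered by Dubois and Yoon, so that assignment is forced.
Thu morning can only be covered by Watson and Dubois, so that assignment is forced.
One valid schedule: Wed morning→Dubois+Yoon, Wed afternoon→Leclerc+Yoon, Wed evening→Leclerc, Thu morning→Watson+Dubois, Thu afternoon→Leclerc, Thu evening→Watson.
Loads: Leclerc 3/3, Watson 2/2, Dubois 2/2, Yoon 2/2 — all within limits.

Yes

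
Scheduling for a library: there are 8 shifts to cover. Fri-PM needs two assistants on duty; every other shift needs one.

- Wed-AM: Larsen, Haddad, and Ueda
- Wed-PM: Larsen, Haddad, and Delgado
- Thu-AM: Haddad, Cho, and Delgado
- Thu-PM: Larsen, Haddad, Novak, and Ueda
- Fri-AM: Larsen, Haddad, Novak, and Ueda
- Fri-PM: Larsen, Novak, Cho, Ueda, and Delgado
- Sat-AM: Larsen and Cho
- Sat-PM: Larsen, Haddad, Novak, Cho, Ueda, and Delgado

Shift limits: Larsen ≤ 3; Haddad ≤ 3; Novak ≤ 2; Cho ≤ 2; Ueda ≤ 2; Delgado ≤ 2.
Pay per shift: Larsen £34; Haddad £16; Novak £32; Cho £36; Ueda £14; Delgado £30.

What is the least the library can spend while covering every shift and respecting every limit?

£202

Picking the cheapest available assistant for each shift independently would cost £166, but that ignores the shift limits.
An optimal schedule: Wed-AM→Ueda, Wed-PM→Haddad, Thu-AM→Haddad, Thu-PM→Ueda, Fri-AM→Haddad, Fri-PM→Delgado+Novak, Sat-AM→Larsen, Sat-PM→Delgado.
Total: 14 + 16 + 16 + 14 + 16 + 30 + 32 + 34 + 30 = £202.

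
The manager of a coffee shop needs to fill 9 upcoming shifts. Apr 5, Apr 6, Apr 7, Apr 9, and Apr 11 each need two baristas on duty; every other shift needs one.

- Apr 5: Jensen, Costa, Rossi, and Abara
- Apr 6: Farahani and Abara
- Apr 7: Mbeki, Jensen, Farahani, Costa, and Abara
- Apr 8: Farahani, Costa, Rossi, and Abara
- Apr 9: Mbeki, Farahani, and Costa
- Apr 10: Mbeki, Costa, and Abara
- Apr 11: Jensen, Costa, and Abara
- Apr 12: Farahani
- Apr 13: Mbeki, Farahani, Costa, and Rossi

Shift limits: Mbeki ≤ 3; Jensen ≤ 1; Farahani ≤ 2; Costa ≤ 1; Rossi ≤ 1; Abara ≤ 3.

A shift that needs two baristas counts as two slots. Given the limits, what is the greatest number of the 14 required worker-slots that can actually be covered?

11

Total capacity across all baristas is 3+1+2+1+1+3 = 11, and 14 slots are needed, so at most 11 can be filled.
An assignment achieving 11: Apr 5→Rossi+Abara, Apr 6→Farahani+Abara, Apr 9→Mbeki+Costa, Apr 10→Mbeki, Apr 11→Jensen+Abara, Apr 12→Farahani, Apr 13→Mbeki.
Loads: Mbeki 3/3, Jensen 1/1, Farahani 2/2, Costa 1/1, Rossi 1/1, Abara 3/3.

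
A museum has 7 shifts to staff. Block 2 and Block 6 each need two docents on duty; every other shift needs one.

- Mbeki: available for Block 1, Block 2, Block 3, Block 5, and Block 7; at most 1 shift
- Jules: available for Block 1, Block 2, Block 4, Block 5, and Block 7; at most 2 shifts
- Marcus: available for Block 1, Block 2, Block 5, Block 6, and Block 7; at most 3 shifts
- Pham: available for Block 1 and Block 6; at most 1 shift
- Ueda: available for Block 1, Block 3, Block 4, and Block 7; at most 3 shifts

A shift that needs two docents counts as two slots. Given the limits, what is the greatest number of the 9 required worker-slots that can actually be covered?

Total capacity across all docents is 1+2+3+1+3 = 10, and 9 slots are needed, so at most 9 can be filled.
An assignment achieving 9: Block 1→Ueda, Block 2→Jules+Marcus, Block 3→Mbeki, Block 4→Jules, Block 5→Marcus, Block 6→Marcus+Pham, Block 7→Ueda.
Loads: Mbeki 1/1, Jules 2/2, Marcus 3/3, Pham 1/1, Ueda 2/3.

9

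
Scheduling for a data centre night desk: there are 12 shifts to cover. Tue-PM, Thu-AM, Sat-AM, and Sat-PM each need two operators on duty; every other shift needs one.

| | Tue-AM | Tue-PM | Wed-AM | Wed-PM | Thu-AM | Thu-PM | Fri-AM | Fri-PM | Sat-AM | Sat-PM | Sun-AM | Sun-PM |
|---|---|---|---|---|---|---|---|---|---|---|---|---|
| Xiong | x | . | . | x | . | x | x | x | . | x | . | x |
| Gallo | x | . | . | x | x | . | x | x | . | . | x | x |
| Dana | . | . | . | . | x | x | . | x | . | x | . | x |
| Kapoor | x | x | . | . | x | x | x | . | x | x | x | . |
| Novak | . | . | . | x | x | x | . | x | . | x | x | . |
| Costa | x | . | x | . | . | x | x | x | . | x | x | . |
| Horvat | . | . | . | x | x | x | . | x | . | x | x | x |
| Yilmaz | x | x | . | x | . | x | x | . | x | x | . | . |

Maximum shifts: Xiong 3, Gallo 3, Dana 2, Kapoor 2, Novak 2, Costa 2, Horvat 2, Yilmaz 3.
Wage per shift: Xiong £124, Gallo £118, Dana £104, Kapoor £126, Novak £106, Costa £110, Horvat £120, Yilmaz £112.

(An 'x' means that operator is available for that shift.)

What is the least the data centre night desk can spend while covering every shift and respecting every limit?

£1822

Tue-PM can only be covered by Kapoor and Yilmaz, so that assignment is forced.
Wed-AM can only be covered by Costa, so that assignment is forced.
Sat-AM can only be covered by Kapoor and Yilmaz, so that assignment is forced.
Picking the cheapest available operator for each shift independently would cost £1750, but that ignores the shift limits.
An optimal schedule: Tue-AM→Costa, Tue-PM→Yilmaz+Kapoor, Wed-AM→Costa, Wed-PM→Novak, Thu-AM→Gallo+Horvat, Thu-PM→Dana, Fri-AM→Yilmaz, Fri-PM→Gallo, Sat-AM→Yilmaz+Kapoor, Sat-PM→Novak+Horvat, Sun-AM→Gallo, Sun-PM→Dana.
Total: 110 + 112 + 126 + 110 + 106 + 118 + 120 + 104 + 112 + 118 + 112 + 126 + 106 + 120 + 118 + 104 = £1822.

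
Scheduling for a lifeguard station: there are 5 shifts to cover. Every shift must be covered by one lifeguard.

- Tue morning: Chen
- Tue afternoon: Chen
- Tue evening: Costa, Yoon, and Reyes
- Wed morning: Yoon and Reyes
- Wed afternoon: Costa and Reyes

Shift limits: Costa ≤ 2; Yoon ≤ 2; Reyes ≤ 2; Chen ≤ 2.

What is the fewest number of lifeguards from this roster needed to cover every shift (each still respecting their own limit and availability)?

3

5 slots to fill and no one can take more than 2, so at least ⌈5/2⌉ = 3 lifeguards are needed.
Costa, Yoon, and Chen alone can cover everything: Tue morning→Chen, Tue afternoon→Chen, Tue evening→Costa, Wed morning→Yoon, Wed afternoon→Costa.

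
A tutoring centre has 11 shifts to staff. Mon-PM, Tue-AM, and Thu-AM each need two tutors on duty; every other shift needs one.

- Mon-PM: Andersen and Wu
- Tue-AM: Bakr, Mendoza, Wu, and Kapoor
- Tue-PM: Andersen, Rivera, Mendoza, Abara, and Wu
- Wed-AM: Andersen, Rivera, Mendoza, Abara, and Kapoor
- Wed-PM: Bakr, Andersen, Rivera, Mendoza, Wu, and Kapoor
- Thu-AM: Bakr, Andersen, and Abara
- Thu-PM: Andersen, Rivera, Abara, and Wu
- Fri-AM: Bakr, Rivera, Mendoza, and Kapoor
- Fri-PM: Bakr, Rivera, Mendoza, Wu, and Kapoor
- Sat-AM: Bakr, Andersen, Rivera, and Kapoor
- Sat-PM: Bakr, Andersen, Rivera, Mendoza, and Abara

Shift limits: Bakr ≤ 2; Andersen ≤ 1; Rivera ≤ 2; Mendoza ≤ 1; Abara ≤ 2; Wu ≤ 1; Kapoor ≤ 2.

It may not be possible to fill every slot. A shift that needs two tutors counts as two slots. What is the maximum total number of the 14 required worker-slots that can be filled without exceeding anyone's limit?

11

Total capacity across all tutors is 2+1+2+1+2+1+2 = 11, and 14 slots are needed, so at most 11 can be filled.
An assignment achieving 11: Mon-PM→Andersen+Wu, Tue-AM→Bakr+Mendoza, Tue-PM→Abara, Wed-AM→Kapoor, Thu-AM→Bakr+Abara, Thu-PM→Rivera, Fri-AM→Rivera, Sat-AM→Kapoor.
Loads: Bakr 2/2, Andersen 1/1, Rivera 2/2, Mendoza 1/1, Abara 2/2, Wu 1/1, Kapoor 2/2.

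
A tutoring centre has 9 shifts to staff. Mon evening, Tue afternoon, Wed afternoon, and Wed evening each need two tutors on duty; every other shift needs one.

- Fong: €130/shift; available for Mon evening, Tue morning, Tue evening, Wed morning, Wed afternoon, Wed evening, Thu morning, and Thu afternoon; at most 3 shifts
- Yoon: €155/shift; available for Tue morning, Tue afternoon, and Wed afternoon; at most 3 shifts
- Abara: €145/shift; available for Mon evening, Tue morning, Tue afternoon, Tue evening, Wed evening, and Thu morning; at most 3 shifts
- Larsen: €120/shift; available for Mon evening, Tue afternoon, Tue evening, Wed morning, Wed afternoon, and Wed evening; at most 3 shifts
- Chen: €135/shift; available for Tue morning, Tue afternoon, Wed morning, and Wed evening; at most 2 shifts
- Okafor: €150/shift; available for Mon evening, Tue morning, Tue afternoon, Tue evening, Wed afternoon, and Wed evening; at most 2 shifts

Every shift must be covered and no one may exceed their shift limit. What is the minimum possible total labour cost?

Thu afternoon can only be covered by Fong, so that assignment is forced.
Picking the cheapest available tutor for each shift independently would cost €1635, but that ignores the shift limits.
An optimal schedule: Mon evening→Abara+Okafor, Tue morning→Fong, Tue afternoon→Chen+Abara, Tue evening→Larsen, Wed morning→Larsen, Wed afternoon→Larsen+Okafor, Wed evening→Chen+Abara, Thu morning→Fong, Thu afternoon→Fong.
Total: 145 + 150 + 130 + 135 + 145 + 120 + 120 + 120 + 150 + 135 + 145 + 130 + 130 = €1755.

€1755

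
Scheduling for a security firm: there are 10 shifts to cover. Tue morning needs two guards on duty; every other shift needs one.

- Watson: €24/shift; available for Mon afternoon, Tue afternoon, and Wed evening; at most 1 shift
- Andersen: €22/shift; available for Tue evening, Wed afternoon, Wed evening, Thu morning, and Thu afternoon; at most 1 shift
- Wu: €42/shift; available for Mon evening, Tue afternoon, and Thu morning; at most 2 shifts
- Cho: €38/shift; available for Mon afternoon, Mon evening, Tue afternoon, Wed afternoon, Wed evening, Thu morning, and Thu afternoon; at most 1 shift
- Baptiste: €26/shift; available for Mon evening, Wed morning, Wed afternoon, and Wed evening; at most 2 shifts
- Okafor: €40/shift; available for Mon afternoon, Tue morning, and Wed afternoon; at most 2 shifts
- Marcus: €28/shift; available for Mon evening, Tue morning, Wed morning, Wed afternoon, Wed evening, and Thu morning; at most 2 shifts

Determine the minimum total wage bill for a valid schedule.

€356

Tue morning can only be covered by Okafor and Marcus, so that assignment is forced.
Tue evening can only be covered by Andersen, so that assignment is forced.
Picking the cheapest available guard for each shift independently would cost €278, but that ignores the shift limits.
An optimal schedule: Mon afternoon→Watson, Mon evening→Wu, Tue morning→Okafor+Marcus, Tue afternoon→Wu, Tue evening→Andersen, Wed morning→Baptiste, Wed afternoon→Okafor, Wed evening→Baptiste, Thu morning→Marcus, Thu afternoon→Cho.
Total: 24 + 42 + 40 + 28 + 42 + 22 + 26 + 40 + 26 + 28 + 38 = €356.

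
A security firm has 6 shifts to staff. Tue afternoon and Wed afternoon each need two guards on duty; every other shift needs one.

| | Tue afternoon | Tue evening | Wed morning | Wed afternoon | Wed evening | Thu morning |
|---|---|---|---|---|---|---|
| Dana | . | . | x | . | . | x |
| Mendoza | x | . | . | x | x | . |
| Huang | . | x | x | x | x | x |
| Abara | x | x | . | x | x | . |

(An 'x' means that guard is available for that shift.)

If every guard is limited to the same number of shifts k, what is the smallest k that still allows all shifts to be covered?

With 4 guards and 8 worker-slots to fill, someone must work at least ⌈8/4⌉ = 2 shifts, so k ≥ 2.
k = 2 works: Tue afternoon→Mendoza+Abara, Tue evening→Huang, Wed morning→Dana, Wed afternoon→Mendoza+Huang, Wed evening→Abara, Thu morning→Dana.
Loads: Dana 2, Mendoza 2, Huang 2, Abara 2 — all ≤ 2.

2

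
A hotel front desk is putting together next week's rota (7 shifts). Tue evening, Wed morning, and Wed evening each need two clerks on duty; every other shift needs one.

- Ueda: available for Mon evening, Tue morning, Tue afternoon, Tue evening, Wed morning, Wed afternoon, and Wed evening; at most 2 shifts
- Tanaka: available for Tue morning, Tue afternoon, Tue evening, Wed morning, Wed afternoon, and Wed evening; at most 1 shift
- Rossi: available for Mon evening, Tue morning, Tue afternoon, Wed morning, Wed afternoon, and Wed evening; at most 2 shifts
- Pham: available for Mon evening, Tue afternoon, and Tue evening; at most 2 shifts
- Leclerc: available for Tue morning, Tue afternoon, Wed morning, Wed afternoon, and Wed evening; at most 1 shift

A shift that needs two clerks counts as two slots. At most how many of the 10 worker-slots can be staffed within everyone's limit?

Total capacity across all clerks is 2+1+2+2+1 = 8, and 10 slots are needed, so at most 8 can be filled.
An assignment achieving 8: Mon evening→Ueda, Tue morning→Tanaka, Tue afternoon→Pham, Tue evening→Ueda+Pham, Wed morning→Rossi+Leclerc, Wed afternoon→Rossi.
Loads: Ueda 2/2, Tanaka 1/1, Rossi 2/2, Pham 2/2, Leclerc 1/1.

8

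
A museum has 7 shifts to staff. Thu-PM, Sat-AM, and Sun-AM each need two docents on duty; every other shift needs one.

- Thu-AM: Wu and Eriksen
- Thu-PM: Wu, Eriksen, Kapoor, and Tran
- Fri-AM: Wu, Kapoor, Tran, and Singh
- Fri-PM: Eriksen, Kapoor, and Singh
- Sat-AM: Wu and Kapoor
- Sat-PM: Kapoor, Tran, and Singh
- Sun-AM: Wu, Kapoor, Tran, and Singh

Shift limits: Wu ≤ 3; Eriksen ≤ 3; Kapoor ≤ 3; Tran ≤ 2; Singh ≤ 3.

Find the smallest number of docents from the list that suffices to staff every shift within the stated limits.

4

10 slots to fill and no one can take more than 3, so at least ⌈10/3⌉ = 4 docents are needed.
Wu, Eriksen, Kapoor, and Tran alone can cover everything: Thu-AM→Wu, Thu-PM→Eriksen+Tran, Fri-AM→Wu, Fri-PM→Eriksen, Sat-AM→Wu+Kapoor, Sat-PM→Kapoor, Sun-AM→Kapoor+Tran.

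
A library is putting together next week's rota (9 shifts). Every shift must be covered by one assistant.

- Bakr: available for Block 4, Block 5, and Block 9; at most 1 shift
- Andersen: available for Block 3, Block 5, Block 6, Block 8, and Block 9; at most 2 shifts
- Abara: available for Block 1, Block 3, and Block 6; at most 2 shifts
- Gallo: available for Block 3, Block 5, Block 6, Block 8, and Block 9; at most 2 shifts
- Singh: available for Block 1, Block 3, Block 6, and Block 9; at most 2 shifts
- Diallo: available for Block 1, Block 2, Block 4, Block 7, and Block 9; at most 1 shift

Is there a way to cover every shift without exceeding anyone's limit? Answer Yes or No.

No

Total capacity is 10 and 9 slots are needed, so capacity alone doesn't rule it out.
Shifts {Block 2, Block 7} need 2 worker-slots in total, but the assistants available for any of those shifts (Diallo) can supply at most 1 among them. So no valid schedule exists.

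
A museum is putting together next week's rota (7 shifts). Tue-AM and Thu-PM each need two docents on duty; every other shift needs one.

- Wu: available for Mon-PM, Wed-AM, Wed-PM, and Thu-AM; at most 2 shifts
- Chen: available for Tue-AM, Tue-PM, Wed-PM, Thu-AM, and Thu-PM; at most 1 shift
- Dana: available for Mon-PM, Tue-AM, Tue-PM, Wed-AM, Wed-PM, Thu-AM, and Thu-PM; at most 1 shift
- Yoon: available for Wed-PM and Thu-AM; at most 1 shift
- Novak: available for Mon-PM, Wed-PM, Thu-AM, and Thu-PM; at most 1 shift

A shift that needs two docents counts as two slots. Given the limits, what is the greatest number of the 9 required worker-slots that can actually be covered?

6

Total capacity across all docents is 2+1+1+1+1 = 6, and 9 slots are needed, so at most 6 can be filled.
An assignment achieving 6: Mon-PM→Wu, Tue-AM→Chen+Dana, Wed-AM→Wu, Wed-PM→Yoon, Thu-PM→Novak.
Loads: Wu 2/2, Chen 1/1, Dana 1/1, Yoon 1/1, Novak 1/1.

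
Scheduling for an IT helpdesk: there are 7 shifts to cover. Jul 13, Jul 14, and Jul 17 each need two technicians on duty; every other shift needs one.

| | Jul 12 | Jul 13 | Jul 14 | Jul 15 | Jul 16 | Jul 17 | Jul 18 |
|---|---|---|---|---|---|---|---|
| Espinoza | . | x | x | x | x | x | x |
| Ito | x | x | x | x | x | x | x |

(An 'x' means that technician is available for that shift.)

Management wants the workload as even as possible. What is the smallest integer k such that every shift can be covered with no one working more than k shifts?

5

With 2 technicians and 10 worker-slots to fill, someone must work at least ⌈10/2⌉ = 5 shifts, so k ≥ 5.
k = 5 works: Jul 12→Ito, Jul 13→Espinoza+Ito, Jul 14→Espinoza+Ito, Jul 15→Espinoza, Jul 16→Espinoza, Jul 17→Espinoza+Ito, Jul 18→Ito.
Loads: Espinoza 5, Ito 5 — all ≤ 5.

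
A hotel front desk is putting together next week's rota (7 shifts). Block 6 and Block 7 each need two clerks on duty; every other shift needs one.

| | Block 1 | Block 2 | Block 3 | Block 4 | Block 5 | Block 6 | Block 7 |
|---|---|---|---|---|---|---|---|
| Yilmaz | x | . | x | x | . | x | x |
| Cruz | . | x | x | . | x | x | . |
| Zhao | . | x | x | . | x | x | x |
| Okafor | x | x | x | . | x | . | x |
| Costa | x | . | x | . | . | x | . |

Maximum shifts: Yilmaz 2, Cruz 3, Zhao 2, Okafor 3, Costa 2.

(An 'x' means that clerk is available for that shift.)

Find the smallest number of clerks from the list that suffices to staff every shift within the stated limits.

4

9 slots to fill and no one can take more than 3, so at least ⌈9/3⌉ = 3 clerks are needed.
Any 3 clerks together have capacity at most 3+3+2 = 8 < 9 slots, so 3 can never suffice.
Yilmaz, Cruz, Zhao, and Okafor alone can cover everything: Block 1→Yilmaz, Block 2→Cruz, Block 3→Okafor, Block 4→Yilmaz, Block 5→Cruz, Block 6→Cruz+Zhao, Block 7→Zhao+Okafor.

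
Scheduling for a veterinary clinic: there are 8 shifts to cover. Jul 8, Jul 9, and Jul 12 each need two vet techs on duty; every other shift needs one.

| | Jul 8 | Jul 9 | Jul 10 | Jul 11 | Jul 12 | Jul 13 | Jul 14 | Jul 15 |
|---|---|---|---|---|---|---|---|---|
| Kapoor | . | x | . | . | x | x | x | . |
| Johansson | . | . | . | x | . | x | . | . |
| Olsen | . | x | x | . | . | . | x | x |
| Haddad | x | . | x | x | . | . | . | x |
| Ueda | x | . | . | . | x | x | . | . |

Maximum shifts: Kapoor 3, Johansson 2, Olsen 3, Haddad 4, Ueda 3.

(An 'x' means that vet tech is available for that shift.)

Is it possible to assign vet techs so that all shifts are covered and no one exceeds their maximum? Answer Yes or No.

Jul 8 can only be covered by Haddad and Ueda, so that assignment is forced.
Jul 9 can only be covered by Kapoor and Olsen, so that assignment is forced.
Jul 12 can only be covered by Kapoor and Ueda, so that assignment is forced.
One valid schedule: Jul 8→Haddad+Ueda, Jul 9→Kapoor+Olsen, Jul 10→Olsen, Jul 11→Johansson, Jul 12→Kapoor+Ueda, Jul 13→Johansson, Jul 14→Kapoor, Jul 15→Olsen.
Loads: Kapoor 3/3, Johansson 2/2, Olsen 3/3, Haddad 1/4, Ueda 2/3 — all within limits.

Yes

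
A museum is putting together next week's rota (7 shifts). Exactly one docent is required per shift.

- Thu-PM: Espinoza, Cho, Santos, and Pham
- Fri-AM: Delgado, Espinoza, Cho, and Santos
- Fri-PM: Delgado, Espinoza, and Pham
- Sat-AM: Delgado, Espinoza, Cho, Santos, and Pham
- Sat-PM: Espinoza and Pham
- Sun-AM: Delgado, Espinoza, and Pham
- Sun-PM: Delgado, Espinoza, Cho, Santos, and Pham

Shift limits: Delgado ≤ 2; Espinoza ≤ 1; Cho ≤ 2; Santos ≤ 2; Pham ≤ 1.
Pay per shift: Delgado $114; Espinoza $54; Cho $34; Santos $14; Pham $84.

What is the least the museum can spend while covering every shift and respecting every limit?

Picking the cheapest available docent for each shift independently would cost $218, but that ignores the shift limits.
An optimal schedule: Thu-PM→Santos, Fri-AM→Santos, Fri-PM→Pham, Sat-AM→Cho, Sat-PM→Espinoza, Sun-AM→Delgado, Sun-PM→Cho.
Total: 14 + 14 + 84 + 34 + 54 + 114 + 34 = $348.

$348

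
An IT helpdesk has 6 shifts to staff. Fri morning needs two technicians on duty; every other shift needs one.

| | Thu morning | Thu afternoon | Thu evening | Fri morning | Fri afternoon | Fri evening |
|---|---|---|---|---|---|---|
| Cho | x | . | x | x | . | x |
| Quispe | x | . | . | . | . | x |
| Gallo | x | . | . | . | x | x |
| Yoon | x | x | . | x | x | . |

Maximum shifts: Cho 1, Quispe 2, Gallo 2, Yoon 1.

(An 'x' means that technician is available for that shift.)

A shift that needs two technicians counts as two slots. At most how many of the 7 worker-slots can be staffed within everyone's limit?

5

Total capacity across all technicians is 1+2+2+1 = 6, and 7 slots are needed, so at most 6 can be filled.
Shifts {Thu afternoon, Fri morning} need 3 slots but only Cho and Yoon are available for them, supplying at most 2 — so at least 1 slot must go unfilled.
An assignment achieving 5: Thu morning→Quispe, Thu afternoon→Yoon, Thu evening→Cho, Fri afternoon→Gallo, Fri evening→Quispe.
Loads: Cho 1/1, Quispe 2/2, Gallo 1/2, Yoon 1/1.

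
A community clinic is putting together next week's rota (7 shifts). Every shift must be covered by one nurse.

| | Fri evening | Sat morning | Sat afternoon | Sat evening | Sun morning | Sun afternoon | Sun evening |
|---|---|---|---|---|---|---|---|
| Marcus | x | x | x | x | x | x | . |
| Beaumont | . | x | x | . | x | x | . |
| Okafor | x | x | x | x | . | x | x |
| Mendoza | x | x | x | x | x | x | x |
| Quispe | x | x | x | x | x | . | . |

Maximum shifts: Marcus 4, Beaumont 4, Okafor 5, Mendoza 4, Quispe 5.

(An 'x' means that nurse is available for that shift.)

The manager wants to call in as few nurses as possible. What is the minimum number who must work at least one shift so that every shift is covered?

7 slots to fill and no one can take more than 5, so at least ⌈7/5⌉ = 2 nurses are needed.
Marcus and Okafor alone can cover everything: Fri evening→Marcus, Sat morning→Marcus, Sat afternoon→Marcus, Sat evening→Okafor, Sun morning→Marcus, Sun afternoon→Okafor, Sun evening→Okafor.

2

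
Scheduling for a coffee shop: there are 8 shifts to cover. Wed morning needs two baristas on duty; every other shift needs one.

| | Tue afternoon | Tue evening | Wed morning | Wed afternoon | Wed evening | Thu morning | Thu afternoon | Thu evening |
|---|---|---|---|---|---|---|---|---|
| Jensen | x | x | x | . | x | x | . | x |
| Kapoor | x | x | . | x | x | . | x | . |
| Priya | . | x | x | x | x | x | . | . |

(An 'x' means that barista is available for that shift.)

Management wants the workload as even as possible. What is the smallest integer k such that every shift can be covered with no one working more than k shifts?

3

With 3 baristas and 9 worker-slots to fill, someone must work at least ⌈9/3⌉ = 3 shifts, so k ≥ 3.
k = 3 works: Tue afternoon→Jensen, Tue evening→Kapoor, Wed morning→Jensen+Priya, Wed afternoon→Kapoor, Wed evening→Priya, Thu morning→Priya, Thu afternoon→Kapoor, Thu evening→Jensen.
Loads: Jensen 3, Kapoor 3, Priya 3 — all ≤ 3.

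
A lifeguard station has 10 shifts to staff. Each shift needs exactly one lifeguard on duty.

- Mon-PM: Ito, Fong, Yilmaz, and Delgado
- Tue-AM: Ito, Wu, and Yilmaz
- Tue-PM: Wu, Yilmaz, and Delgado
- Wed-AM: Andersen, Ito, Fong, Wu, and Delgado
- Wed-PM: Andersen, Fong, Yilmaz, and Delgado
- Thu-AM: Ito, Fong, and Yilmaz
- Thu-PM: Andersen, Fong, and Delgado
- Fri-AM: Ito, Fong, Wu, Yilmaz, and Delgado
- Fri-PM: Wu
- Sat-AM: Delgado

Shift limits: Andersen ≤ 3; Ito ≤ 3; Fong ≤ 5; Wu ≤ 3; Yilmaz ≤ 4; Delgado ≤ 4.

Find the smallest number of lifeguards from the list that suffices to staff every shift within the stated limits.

3

10 slots to fill and no one can take more than 5, so at least ⌈10/5⌉ = 2 lifeguards are needed.
Any 2 lifeguards together have capacity at most 5+4 = 9 < 10 slots, so 2 can never suffice.
Ito, Wu, and Delgado alone can cover everything: Mon-PM→Ito, Tue-AM→Ito, Tue-PM→Wu, Wed-AM→Wu, Wed-PM→Delgado, Thu-AM→Ito, Thu-PM→Delgado, Fri-AM→Delgado, Fri-PM→Wu, Sat-AM→Delgado.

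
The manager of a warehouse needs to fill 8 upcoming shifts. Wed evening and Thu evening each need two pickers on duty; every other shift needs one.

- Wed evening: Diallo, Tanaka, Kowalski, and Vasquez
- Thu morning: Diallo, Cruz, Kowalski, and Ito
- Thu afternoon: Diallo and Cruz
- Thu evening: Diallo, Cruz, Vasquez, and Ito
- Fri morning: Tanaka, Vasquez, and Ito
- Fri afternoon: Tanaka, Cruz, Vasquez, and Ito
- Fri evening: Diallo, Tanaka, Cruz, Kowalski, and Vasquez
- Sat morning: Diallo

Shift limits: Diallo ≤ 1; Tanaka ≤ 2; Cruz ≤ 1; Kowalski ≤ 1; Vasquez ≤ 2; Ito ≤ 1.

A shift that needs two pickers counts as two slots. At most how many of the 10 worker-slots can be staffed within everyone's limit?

Total capacity across all pickers is 1+2+1+1+2+1 = 8, and 10 slots are needed, so at most 8 can be filled.
An assignment achieving 8: Wed evening→Tanaka+Kowalski, Thu morning→Ito, Thu afternoon→Cruz, Thu evening→Vasquez, Fri morning→Tanaka, Fri afternoon→Vasquez, Sat morning→Diallo.
Loads: Diallo 1/1, Tanaka 2/2, Cruz 1/1, Kowalski 1/1, Vasquez 2/2, Ito 1/1.

8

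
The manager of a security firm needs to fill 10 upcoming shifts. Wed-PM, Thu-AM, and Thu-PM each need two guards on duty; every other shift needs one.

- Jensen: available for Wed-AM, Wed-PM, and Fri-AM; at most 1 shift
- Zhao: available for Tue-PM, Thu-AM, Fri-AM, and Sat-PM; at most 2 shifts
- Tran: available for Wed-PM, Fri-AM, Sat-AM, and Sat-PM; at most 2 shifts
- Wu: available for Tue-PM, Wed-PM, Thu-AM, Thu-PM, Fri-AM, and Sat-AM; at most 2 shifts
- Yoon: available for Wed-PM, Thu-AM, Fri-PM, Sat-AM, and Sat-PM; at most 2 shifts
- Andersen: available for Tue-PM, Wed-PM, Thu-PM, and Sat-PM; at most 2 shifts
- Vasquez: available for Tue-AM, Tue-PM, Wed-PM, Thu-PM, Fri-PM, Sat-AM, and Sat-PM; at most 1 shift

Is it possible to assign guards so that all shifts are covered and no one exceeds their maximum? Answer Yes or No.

No

Total capacity is 1+2+2+2+2+2+1 = 12 but 13 worker-slots are needed — infeasible.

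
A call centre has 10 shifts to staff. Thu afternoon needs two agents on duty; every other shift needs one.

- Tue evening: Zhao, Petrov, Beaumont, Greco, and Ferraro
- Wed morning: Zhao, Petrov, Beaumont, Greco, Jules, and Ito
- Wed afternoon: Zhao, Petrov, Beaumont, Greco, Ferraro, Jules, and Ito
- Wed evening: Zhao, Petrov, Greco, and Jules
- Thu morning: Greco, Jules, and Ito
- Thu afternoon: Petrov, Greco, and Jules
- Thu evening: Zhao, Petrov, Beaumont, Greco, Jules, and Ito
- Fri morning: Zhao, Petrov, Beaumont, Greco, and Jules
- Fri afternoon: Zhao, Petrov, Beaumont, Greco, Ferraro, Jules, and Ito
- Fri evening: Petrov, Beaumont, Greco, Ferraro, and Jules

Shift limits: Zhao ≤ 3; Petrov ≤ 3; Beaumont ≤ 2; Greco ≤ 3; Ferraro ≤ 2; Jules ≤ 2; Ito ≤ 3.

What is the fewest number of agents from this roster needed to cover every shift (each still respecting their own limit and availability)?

11 slots to fill and no one can take more than 3, so at least ⌈11/3⌉ = 4 agents are needed.
Zhao, Petrov, Beaumont, and Greco alone can cover everything: Tue evening→Zhao, Wed morning→Zhao, Wed afternoon→Petrov, Wed evening→Zhao, Thu morning→Greco, Thu afternoon→Petrov+Greco, Thu evening→Beaumont, Fri morning→Beaumont, Fri afternoon→Greco, Fri evening→Petrov.

4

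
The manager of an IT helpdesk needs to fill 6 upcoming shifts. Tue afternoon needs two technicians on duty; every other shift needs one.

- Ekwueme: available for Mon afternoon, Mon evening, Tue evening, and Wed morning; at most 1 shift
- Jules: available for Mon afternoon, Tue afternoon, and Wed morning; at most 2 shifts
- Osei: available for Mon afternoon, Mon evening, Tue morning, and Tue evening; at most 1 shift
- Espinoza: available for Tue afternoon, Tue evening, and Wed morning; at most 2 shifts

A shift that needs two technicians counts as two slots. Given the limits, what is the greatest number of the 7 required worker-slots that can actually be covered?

Total capacity across all technicians is 1+2+1+2 = 6, and 7 slots are needed, so at most 6 can be filled.
An assignment achieving 6: Mon afternoon→Jules, Mon evening→Ekwueme, Tue morning→Osei, Tue afternoon→Jules+Espinoza, Tue evening→Espinoza.
Loads: Ekwueme 1/1, Jules 2/2, Osei 1/1, Espinoza 2/2.

6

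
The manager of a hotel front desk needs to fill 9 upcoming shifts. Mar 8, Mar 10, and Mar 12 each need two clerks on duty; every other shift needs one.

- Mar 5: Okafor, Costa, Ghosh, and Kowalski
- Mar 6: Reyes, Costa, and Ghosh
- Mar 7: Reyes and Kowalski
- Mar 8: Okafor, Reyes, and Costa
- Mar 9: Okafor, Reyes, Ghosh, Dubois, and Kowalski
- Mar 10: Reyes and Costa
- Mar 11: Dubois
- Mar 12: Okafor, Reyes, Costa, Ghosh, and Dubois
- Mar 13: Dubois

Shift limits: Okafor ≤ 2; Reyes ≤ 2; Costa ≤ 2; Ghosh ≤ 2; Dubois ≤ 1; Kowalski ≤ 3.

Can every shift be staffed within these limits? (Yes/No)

No

Total capacity is 12 and 12 slots are needed, so capacity alone doesn't rule it out.
Shifts {Mar 11, Mar 13} need 2 worker-slots in total, but the clerks available for any of those shifts (Dubois) can supply at most 1 among them. So no valid schedule exists.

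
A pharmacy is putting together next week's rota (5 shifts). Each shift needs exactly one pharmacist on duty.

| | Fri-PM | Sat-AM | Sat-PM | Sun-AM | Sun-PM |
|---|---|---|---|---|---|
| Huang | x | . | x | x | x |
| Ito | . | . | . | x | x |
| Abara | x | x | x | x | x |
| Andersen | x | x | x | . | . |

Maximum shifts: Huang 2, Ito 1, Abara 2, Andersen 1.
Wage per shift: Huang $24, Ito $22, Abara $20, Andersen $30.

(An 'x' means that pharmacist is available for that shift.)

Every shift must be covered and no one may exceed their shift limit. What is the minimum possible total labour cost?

Picking the cheapest available pharmacist for each shift independently would cost $100, but that ignores the shift limits.
An optimal schedule: Fri-PM→Huang, Sat-AM→Abara, Sat-PM→Huang, Sun-AM→Ito, Sun-PM→Abara.
Total: 24 + 20 + 24 + 22 + 20 = $110.

$110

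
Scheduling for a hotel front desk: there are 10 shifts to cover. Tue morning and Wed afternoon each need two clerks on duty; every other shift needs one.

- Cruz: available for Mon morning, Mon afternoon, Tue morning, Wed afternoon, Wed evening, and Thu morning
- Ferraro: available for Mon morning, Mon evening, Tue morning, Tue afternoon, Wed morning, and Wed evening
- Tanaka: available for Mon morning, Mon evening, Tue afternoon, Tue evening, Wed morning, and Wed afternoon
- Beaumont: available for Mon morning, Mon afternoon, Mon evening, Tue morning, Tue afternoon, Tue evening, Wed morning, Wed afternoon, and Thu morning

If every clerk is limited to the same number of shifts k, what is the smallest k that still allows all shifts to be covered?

3

With 4 clerks and 12 worker-slots to fill, someone must work at least ⌈12/4⌉ = 3 shifts, so k ≥ 3.
k = 3 works: Mon morning→Beaumont, Mon afternoon→Cruz, Mon evening→Ferraro, Tue morning→Ferraro+Beaumont, Tue afternoon→Ferraro, Tue evening→Tanaka, Wed morning→Tanaka, Wed afternoon→Tanaka+Beaumont, Wed evening→Cruz, Thu morning→Cruz.
Loads: Cruz 3, Ferraro 3, Tanaka 3, Beaumont 3 — all ≤ 3.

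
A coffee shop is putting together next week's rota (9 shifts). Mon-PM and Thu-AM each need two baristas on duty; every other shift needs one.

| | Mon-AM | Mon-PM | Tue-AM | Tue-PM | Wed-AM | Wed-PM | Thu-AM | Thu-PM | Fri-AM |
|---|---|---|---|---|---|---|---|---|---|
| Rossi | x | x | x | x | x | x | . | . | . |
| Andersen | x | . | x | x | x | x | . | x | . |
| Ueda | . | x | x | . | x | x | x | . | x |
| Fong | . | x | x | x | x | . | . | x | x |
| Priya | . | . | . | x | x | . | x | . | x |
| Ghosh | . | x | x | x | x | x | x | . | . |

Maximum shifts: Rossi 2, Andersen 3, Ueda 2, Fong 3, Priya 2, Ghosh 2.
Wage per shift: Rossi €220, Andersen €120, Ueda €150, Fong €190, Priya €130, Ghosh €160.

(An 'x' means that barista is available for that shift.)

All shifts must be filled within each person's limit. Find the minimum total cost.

Picking the cheapest available barista for each shift independently would cost €1440, but that ignores the shift limits.
An optimal schedule: Mon-AM→Andersen, Mon-PM→Ghosh+Fong, Tue-AM→Ueda, Tue-PM→Ghosh, Wed-AM→Fong, Wed-PM→Andersen, Thu-AM→Priya+Ueda, Thu-PM→Andersen, Fri-AM→Priya.
Total: 120 + 160 + 190 + 150 + 160 + 190 + 120 + 130 + 150 + 120 + 130 = €1620.

€1620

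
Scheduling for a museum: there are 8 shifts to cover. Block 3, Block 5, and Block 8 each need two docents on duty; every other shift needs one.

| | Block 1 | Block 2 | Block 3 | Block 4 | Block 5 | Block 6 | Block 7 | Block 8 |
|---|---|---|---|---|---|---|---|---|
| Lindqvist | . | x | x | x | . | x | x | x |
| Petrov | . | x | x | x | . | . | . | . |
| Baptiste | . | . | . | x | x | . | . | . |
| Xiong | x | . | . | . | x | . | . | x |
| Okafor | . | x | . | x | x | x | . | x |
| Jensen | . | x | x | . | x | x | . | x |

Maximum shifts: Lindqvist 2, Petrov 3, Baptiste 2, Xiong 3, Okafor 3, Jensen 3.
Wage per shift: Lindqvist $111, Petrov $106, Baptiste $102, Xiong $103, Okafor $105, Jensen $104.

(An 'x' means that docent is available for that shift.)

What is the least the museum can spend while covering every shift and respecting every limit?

$1147

Block 1 can only be covered by Xiong, so that assignment is forced.
Block 7 can only be covered by Lindqvist, so that assignment is forced.
Picking the cheapest available docent for each shift independently would cost $1146, but that ignores the shift limits.
An optimal schedule: Block 1→Xiong, Block 2→Jensen, Block 3→Jensen+Petrov, Block 4→Baptiste, Block 5→Baptiste+Xiong, Block 6→Jensen, Block 7→Lindqvist, Block 8→Xiong+Okafor.
Total: 103 + 104 + 104 + 106 + 102 + 102 + 103 + 104 + 111 + 103 + 105 = $1147.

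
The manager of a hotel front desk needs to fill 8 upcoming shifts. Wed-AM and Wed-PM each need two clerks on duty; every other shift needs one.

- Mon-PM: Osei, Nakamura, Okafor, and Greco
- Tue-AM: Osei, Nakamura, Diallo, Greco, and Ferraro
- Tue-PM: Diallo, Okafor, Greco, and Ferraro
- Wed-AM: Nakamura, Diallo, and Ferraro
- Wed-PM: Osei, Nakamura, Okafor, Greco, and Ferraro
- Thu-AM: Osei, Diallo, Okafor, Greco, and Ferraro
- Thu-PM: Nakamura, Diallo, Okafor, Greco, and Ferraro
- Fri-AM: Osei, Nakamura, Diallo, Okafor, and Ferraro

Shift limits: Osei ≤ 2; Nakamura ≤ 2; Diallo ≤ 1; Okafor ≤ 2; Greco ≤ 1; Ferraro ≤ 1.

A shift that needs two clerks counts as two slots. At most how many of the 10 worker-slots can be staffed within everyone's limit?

9

Total capacity across all clerks is 2+2+1+2+1+1 = 9, and 10 slots are needed, so at most 9 can be filled.
An assignment achieving 9: Mon-PM→Osei, Tue-AM→Osei, Tue-PM→Okafor, Wed-AM→Nakamura+Diallo, Wed-PM→Nakamura+Okafor, Thu-AM→Greco, Thu-PM→Ferraro.
Loads: Osei 2/2, Nakamura 2/2, Diallo 1/1, Okafor 2/2, Greco 1/1, Ferraro 1/1.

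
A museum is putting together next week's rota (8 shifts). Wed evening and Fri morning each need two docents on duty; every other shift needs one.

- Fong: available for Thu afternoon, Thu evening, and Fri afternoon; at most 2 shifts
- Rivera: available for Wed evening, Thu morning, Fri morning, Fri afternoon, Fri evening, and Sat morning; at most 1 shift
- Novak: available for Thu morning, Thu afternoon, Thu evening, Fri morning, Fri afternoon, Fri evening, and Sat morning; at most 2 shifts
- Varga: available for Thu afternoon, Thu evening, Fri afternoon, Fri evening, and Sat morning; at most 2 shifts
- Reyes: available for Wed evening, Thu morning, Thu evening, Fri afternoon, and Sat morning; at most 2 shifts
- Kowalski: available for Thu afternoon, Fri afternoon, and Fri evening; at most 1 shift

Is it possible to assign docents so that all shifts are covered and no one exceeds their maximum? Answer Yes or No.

No

Total capacity is 10 and 10 slots are needed, so capacity alone doesn't rule it out.
Shifts {Wed evening, Fri morning} need 4 worker-slots in total, but the docents available for any of those shifts (Rivera, Novak, and Reyes) can supply at most 3 among them. So no valid schedule exists.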